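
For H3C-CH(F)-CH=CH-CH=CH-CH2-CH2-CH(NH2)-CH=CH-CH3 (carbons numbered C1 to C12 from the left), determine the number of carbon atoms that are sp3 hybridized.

C1: sp3 ✓
C2: sp3 ✓
C3: sp2
C4: sp2
C5: sp2
C6: sp2
C7: sp3 ✓
C8: sp3 ✓
C9: sp3 ✓
C10: sp2
C11: sp2
C12: sp3 ✓
C1, C2, C7, C8, C9, C12 → 6 sp3 carbons.

6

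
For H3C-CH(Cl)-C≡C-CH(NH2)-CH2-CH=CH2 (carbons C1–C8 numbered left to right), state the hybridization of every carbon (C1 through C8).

C1: 4 σ bonds; 4 regions of electron density → sp3.
C2 carries 4 σ bonds, giving a steric number of 4, so it is sp3.
C3 — 2 σ bonds, plus two π bonds. Steric number 2, so sp.
C4 is sp: 2 σ bonds, plus two π bonds, 2 electron-density regions.
C5: 4 σ bonds — 4 electron domains, sp3.
C6 carries 4 σ bonds, giving a steric number of 4, so it is sp3.
C7 is sp2: 3 σ bonds, plus one π bond, 3 electron-density regions.
C8: 3 σ bonds, plus one π bond; 3 regions of electron density → sp2.

C1 sp3, C2 sp3, C3 sp, C4 sp, C5 sp3, C6 sp3, C7 sp2, C8 sp2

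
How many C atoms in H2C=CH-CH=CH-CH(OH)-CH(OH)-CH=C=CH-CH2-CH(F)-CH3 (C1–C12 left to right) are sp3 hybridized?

C1: sp2
C2: sp2
C3: sp2
C4: sp2
C5: sp3 ✓
C6: sp3 ✓
C7: sp2
C8: sp
C9: sp2
C10: sp3 ✓
C11: sp3 ✓
C12: sp3 ✓
C5, C6, C10, C11, C12 → 5 sp3 carbons.

5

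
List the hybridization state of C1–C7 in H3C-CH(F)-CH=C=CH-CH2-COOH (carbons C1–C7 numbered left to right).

C1: 4 σ bonds — 4 electron domains, sp3.
C2 — 4 σ bonds. Steric number 4, so sp3.
C3 has 3 σ bonds, plus one π bond: steric number 3 → sp2.
C4 (2 σ bonds, plus two π bonds) has steric number 2: sp.
C5 has 3 σ bonds, plus one π bond: steric number 3 → sp2.
C6 — 4 σ bonds. Steric number 4, so sp3.
C7: 3 σ bonds, plus one π bond; 3 regions of electron density → sp2.

C1 sp3, C2 sp3, C3 sp2, C4 sp, C5 sp2, C6 sp3, C7 sp2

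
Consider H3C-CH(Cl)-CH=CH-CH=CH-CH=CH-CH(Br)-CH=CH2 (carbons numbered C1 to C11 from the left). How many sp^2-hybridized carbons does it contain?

8

C1: sp3
C2: sp3
C3: sp2 ✓
C4: sp2 ✓
C5: sp2 ✓
C6: sp2 ✓
C7: sp2 ✓
C8: sp2 ✓
C9: sp3
C10: sp2 ✓
C11: sp2 ✓
C3, C4, C5, C6, C7, C8, C10, C11 → 8 sp2 carbons.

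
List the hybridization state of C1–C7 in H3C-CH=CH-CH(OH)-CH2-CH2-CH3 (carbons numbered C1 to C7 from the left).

C1 sp3, C2 sp2, C3 sp2, C4 sp3, C5 sp3, C6 sp3, C7 sp3

C1: 4 σ bonds; 4 regions of electron density → sp3.
C2 (3 σ bonds, plus one π bond) has steric number 3: sp2.
C3: 3 σ bonds, plus one π bond; 3 regions of electron density → sp2.
C4 has 4 σ bonds: steric number 4 → sp3.
C5 — 4 σ bonds. Steric number 4, so sp3.
C6 — 4 σ bonds. Steric number 4, so sp3.
C7: 4 σ bonds; 4 regions of electron density → sp3.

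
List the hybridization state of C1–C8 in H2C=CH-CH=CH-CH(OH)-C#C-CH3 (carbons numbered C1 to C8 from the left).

C1 sp2, C2 sp2, C3 sp2, C4 sp2, C5 sp3, C6 sp, C7 sp, C8 sp3

C1 carries 3 σ bonds, plus one π bond, giving a steric number of 3, so it is sp2.
C2 carries 3 σ bonds, plus one π bond, giving a steric number of 3, so it is sp2.
C3 — 3 σ bonds, plus one π bond. Steric number 3, so sp2.
C4 — 3 σ bonds, plus one π bond. Steric number 3, so sp2.
C5 is sp3: 4 σ bonds, 4 electron-density regions.
C6 has 2 σ bonds, plus two π bonds: steric number 2 → sp.
C7: 2 σ bonds, plus two π bonds — 2 electron domains, sp.
C8 (4 σ bonds) has steric number 4: sp3.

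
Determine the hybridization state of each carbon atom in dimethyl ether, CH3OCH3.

sp^3

Each carbon atom (4 σ bonds) has steric number 4: sp3.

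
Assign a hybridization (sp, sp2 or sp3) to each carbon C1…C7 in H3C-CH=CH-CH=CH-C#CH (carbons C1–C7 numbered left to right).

C1 — 4 σ bonds. Steric number 4, so sp3.
C2 (3 σ bonds, plus one π bond) has steric number 3: sp2.
C3 (3 σ bonds, plus one π bond) has steric number 3: sp2.
C4 has 3 σ bonds, plus one π bond: steric number 3 → sp2.
C5: 3 σ bonds, plus one π bond; 3 regions of electron density → sp2.
C6 (2 σ bonds, plus two π bonds) has steric number 2: sp.
C7: 2 σ bonds, plus two π bonds — 2 electron domains, sp.

C1 sp3, C2 sp2, C3 sp2, C4 sp2, C5 sp2, C6 sp, C7 sp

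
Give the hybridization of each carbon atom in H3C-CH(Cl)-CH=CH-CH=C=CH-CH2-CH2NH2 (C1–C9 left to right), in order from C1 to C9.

C1 is sp3: 4 σ bonds, 4 electron-density regions.
C2 (4 σ bonds) has steric number 4: sp3.
C3 carries 3 σ bonds, plus one π bond, giving a steric number of 3, so it is sp2.
C4 is sp2: 3 σ bonds, plus one π bond, 3 electron-density regions.
C5 has 3 σ bonds, plus one π bond: steric number 3 → sp2.
C6 — 2 σ bonds, plus two π bonds. Steric number 2, so sp.
C7: 3 σ bonds, plus one π bond; 3 regions of electron density → sp2.
C8 is sp3: 4 σ bonds, 4 electron-density regions.
C9 is sp3: 4 σ bonds, 4 electron-density regions.

C1 sp3, C2 sp3, C3 sp2, C4 sp2, C5 sp2, C6 sp, C7 sp2, C8 sp3, C9 sp3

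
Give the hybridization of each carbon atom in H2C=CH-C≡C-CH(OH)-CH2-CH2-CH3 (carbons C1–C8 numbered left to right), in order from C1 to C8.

C1 sp2, C2 sp2, C3 sp, C4 sp, C5 sp3, C6 sp3, C7 sp3, C8 sp3

C1 has 3 σ bonds, plus one π bond: steric number 3 → sp2.
C2 (3 σ bonds, plus one π bond) has steric number 3: sp2.
C3 carries 2 σ bonds, plus two π bonds, giving a steric number of 2, so it is sp.
C4 has 2 σ bonds, plus two π bonds: steric number 2 → sp.
C5 carries 4 σ bonds, giving a steric number of 4, so it is sp3.
C6 has 4 σ bonds: steric number 4 → sp3.
C7 has 4 σ bonds: steric number 4 → sp3.
C8 carries 4 σ bonds, giving a steric number of 4, so it is sp3.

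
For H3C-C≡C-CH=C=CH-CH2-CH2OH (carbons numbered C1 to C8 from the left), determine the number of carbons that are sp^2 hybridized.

C1: sp3
C2: sp
C3: sp
C4: sp2 ✓
C5: sp
C6: sp2 ✓
C7: sp3
C8: sp3
C4, C6 → 2 sp2 carbons.

2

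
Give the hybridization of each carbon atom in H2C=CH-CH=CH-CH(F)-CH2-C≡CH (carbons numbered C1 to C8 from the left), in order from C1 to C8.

C1 (3 σ bonds, plus one π bond) has steric number 3: sp2.
C2 is sp2: 3 σ bonds, plus one π bond, 3 electron-density regions.
C3 has 3 σ bonds, plus one π bond: steric number 3 → sp2.
C4 carries 3 σ bonds, plus one π bond, giving a steric number of 3, so it is sp2.
C5 carries 4 σ bonds, giving a steric number of 4, so it is sp3.
C6: 4 σ bonds — 4 electron domains, sp3.
C7 is sp: 2 σ bonds, plus two π bonds, 2 electron-density regions.
C8 is sp: 2 σ bonds, plus two π bonds, 2 electron-density regions.

C1 sp2, C2 sp2, C3 sp2, C4 sp2, C5 sp3, C6 sp3, C7 sp, C8 sp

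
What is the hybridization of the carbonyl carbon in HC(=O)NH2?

sp²

The carbonyl carbon: 3 σ bonds, plus one π bond — 3 electron domains, sp2.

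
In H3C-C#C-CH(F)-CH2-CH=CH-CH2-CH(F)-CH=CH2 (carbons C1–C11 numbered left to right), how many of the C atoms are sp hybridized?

C1: sp3
C2: sp ✓
C3: sp ✓
C4: sp3
C5: sp3
C6: sp2
C7: sp2
C8: sp3
C9: sp3
C10: sp2
C11: sp2
C2, C3 → 2 sp carbons.

2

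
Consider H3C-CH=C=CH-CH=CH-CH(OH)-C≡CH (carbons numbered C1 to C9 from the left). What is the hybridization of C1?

sp^3

C1: 4 σ bonds; 4 regions of electron density → sp3.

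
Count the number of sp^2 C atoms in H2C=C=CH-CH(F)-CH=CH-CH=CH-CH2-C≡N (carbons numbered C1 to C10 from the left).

6

C1: sp2 ✓
C2: sp
C3: sp2 ✓
C4: sp3
C5: sp2 ✓
C6: sp2 ✓
C7: sp2 ✓
C8: sp2 ✓
C9: sp3
C10: sp
C1, C3, C5, C6, C7, C8 → 6 sp2 carbons.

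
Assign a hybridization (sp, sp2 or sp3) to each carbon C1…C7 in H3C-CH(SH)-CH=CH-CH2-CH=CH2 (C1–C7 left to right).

C1: 4 σ bonds; 4 regions of electron density → sp3.
C2: 4 σ bonds — 4 electron domains, sp3.
C3 — 3 σ bonds, plus one π bond. Steric number 3, so sp2.
C4 carries 3 σ bonds, plus one π bond, giving a steric number of 3, so it is sp2.
C5 carries 4 σ bonds, giving a steric number of 4, so it is sp3.
C6 has 3 σ bonds, plus one π bond: steric number 3 → sp2.
C7: 3 σ bonds, plus one π bond — 3 electron domains, sp2.

C1 sp3, C2 sp3, C3 sp2, C4 sp2, C5 sp3, C6 sp2, C7 sp2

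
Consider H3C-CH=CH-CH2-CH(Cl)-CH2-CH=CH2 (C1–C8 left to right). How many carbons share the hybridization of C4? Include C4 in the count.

C4 is sp3 (only σ bonds).
C1: sp3 ✓
C2: sp2
C3: sp2
C4: sp3 ✓
C5: sp3 ✓
C6: sp3 ✓
C7: sp2
C8: sp2
4 carbons are sp3.

4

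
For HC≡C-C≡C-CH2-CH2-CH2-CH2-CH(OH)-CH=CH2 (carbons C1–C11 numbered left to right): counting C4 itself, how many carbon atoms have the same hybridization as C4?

4

C4 is sp (two π bonds).
C1: sp ✓
C2: sp ✓
C3: sp ✓
C4: sp ✓
C5: sp3
C6: sp3
C7: sp3
C8: sp3
C9: sp3
C10: sp2
C11: sp2
4 carbons are sp.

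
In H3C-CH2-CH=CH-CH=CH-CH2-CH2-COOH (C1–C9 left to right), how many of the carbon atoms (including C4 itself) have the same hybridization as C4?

C4 is sp2 (one π bond).
C1: sp3
C2: sp3
C3: sp2 ✓
C4: sp2 ✓
C5: sp2 ✓
C6: sp2 ✓
C7: sp3
C8: sp3
C9: sp2 ✓
5 carbons are sp2.

5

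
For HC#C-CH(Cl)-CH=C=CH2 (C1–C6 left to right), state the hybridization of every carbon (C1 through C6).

C1 — 2 σ bonds, plus two π bonds. Steric number 2, so sp.
C2 carries 2 σ bonds, plus two π bonds, giving a steric number of 2, so it is sp.
C3: 4 σ bonds — 4 electron domains, sp3.
C4 (3 σ bonds, plus one π bond) has steric number 3: sp2.
C5 is sp: 2 σ bonds, plus two π bonds, 2 electron-density regions.
C6 is sp2: 3 σ bonds, plus one π bond, 3 electron-density regions.

C1 sp, C2 sp, C3 sp3, C4 sp2, C5 sp, C6 sp2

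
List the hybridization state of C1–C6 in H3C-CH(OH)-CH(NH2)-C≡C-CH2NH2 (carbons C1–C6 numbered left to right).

C1 sp3, C2 sp3, C3 sp3, C4 sp, C5 sp, C6 sp3

C1 carries 4 σ bonds, giving a steric number of 4, so it is sp3.
C2 has 4 σ bonds: steric number 4 → sp3.
C3 — 4 σ bonds. Steric number 4, so sp3.
C4: 2 σ bonds, plus two π bonds; 2 regions of electron density → sp.
C5 carries 2 σ bonds, plus two π bonds, giving a steric number of 2, so it is sp.
C6 carries 4 σ bonds, giving a steric number of 4, so it is sp3.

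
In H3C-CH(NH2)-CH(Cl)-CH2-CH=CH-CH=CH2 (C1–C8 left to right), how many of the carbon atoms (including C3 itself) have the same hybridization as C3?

C3 is sp3 (only σ bonds).
C1: sp3 ✓
C2: sp3 ✓
C3: sp3 ✓
C4: sp3 ✓
C5: sp2
C6: sp2
C7: sp2
C8: sp2
4 carbons are sp3.

4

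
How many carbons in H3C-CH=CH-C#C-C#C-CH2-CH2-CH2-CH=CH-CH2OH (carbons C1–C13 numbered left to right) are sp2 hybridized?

C1: sp3
C2: sp2 ✓
C3: sp2 ✓
C4: sp
C5: sp
C6: sp
C7: sp
C8: sp3
C9: sp3
C10: sp3
C11: sp2 ✓
C12: sp2 ✓
C13: sp3
C2, C3, C11, C12 → 4 sp2 carbons.

4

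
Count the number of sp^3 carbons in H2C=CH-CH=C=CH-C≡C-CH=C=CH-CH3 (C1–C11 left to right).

C1: sp2
C2: sp2
C3: sp2
C4: sp
C5: sp2
C6: sp
C7: sp
C8: sp2
C9: sp
C10: sp2
C11: sp3 ✓
C11 → 1 sp3 carbon.

1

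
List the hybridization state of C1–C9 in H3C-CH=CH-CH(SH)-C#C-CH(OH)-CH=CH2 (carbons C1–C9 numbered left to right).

C1: 4 σ bonds; 4 regions of electron density → sp3.
C2 is sp2: 3 σ bonds, plus one π bond, 3 electron-density regions.
C3 (3 σ bonds, plus one π bond) has steric number 3: sp2.
C4 carries 4 σ bonds, giving a steric number of 4, so it is sp3.
C5 (2 σ bonds, plus two π bonds) has steric number 2: sp.
C6 — 2 σ bonds, plus two π bonds. Steric number 2, so sp.
C7 carries 4 σ bonds, giving a steric number of 4, so it is sp3.
C8 carries 3 σ bonds, plus one π bond, giving a steric number of 3, so it is sp2.
C9 carries 3 σ bonds, plus one π bond, giving a steric number of 3, so it is sp2.

C1 sp3, C2 sp2, C3 sp2, C4 sp3, C5 sp, C6 sp, C7 sp3, C8 sp2, C9 sp2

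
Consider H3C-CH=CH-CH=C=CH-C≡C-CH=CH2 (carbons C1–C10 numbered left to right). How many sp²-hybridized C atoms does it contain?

6

C1: sp3
C2: sp2 ✓
C3: sp2 ✓
C4: sp2 ✓
C5: sp
C6: sp2 ✓
C7: sp
C8: sp
C9: sp2 ✓
C10: sp2 ✓
C2, C3, C4, C6, C9, C10 → 6 sp2 carbons.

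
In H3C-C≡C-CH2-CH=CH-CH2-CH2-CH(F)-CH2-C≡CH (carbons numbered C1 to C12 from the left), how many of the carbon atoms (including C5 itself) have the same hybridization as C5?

2

C5 is sp2 (one π bond).
C1: sp3
C2: sp
C3: sp
C4: sp3
C5: sp2 ✓
C6: sp2 ✓
C7: sp3
C8: sp3
C9: sp3
C10: sp3
C11: sp
C12: sp
2 carbons are sp2.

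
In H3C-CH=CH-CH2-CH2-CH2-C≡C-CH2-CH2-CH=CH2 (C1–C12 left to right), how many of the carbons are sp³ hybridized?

C1: sp3 ✓
C2: sp2
C3: sp2
C4: sp3 ✓
C5: sp3 ✓
C6: sp3 ✓
C7: sp
C8: sp
C9: sp3 ✓
C10: sp3 ✓
C11: sp2
C12: sp2
C1, C4, C5, C6, C9, C10 → 6 sp3 carbons.

6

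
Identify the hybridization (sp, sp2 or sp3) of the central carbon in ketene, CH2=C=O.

sp

The central carbon is sp: 2 σ bonds, plus two π bonds, 2 electron-density regions.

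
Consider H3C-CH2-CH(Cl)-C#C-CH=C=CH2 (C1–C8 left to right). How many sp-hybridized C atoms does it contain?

3

C1: sp3
C2: sp3
C3: sp3
C4: sp ✓
C5: sp ✓
C6: sp2
C7: sp ✓
C8: sp2
C4, C5, C7 → 3 sp carbons.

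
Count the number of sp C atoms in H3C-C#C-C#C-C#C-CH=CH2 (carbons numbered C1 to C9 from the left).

6

C1: sp3
C2: sp ✓
C3: sp ✓
C4: sp ✓
C5: sp ✓
C6: sp ✓
C7: sp ✓
C8: sp2
C9: sp2
C2, C3, C4, C5, C6, C7 → 6 sp carbons.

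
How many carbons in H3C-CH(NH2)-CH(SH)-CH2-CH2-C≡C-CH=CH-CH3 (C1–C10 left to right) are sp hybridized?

2

C1: sp3
C2: sp3
C3: sp3
C4: sp3
C5: sp3
C6: sp ✓
C7: sp ✓
C8: sp2
C9: sp2
C10: sp3
C6, C7 → 2 sp carbons.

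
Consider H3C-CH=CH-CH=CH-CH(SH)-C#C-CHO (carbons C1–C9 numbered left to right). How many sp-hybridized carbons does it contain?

C1: sp3
C2: sp2
C3: sp2
C4: sp2
C5: sp2
C6: sp3
C7: sp ✓
C8: sp ✓
C9: sp2
C7, C8 → 2 sp carbons.

2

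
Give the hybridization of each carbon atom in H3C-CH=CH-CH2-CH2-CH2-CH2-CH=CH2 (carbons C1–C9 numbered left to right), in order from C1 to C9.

C1 carries 4 σ bonds, giving a steric number of 4, so it is sp3.
C2 carries 3 σ bonds, plus one π bond, giving a steric number of 3, so it is sp2.
C3 is sp2: 3 σ bonds, plus one π bond, 3 electron-density regions.
C4 (4 σ bonds) has steric number 4: sp3.
C5 (4 σ bonds) has steric number 4: sp3.
C6 carries 4 σ bonds, giving a steric number of 4, so it is sp3.
C7 carries 4 σ bonds, giving a steric number of 4, so it is sp3.
C8 carries 3 σ bonds, plus one π bond, giving a steric number of 3, so it is sp2.
C9 — 3 σ bonds, plus one π bond. Steric number 3, so sp2.

C1 sp3, C2 sp2, C3 sp2, C4 sp3, C5 sp3, C6 sp3, C7 sp3, C8 sp2, C9 sp2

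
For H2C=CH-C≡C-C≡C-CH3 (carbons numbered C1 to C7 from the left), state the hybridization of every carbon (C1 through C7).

C1 sp2, C2 sp2, C3 sp, C4 sp, C5 sp, C6 sp, C7 sp3

C1 — 3 σ bonds, plus one π bond. Steric number 3, so sp2.
C2 (3 σ bonds, plus one π bond) has steric number 3: sp2.
C3 — 2 σ bonds, plus two π bonds. Steric number 2, so sp.
C4 (2 σ bonds, plus two π bonds) has steric number 2: sp.
C5 — 2 σ bonds, plus two π bonds. Steric number 2, so sp.
C6 is sp: 2 σ bonds, plus two π bonds, 2 electron-density regions.
C7 has 4 σ bonds: steric number 4 → sp3.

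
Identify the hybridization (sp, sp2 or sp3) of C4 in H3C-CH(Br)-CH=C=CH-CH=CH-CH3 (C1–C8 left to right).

C4 (2 σ bonds, plus two π bonds) has steric number 2: sp.

sp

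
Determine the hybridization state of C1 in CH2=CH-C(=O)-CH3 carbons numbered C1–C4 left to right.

sp^2

C1 has 3 σ bonds, plus one π bond: steric number 3 → sp2.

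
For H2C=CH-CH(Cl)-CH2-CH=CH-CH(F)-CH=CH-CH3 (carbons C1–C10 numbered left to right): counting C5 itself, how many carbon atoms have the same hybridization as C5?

6

C5 is sp2 (one π bond).
C1: sp2 ✓
C2: sp2 ✓
C3: sp3
C4: sp3
C5: sp2 ✓
C6: sp2 ✓
C7: sp3
C8: sp2 ✓
C9: sp2 ✓
C10: sp3
6 carbons are sp2.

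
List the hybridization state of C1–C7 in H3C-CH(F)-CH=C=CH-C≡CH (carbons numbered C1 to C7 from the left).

C1 is sp3: 4 σ bonds, 4 electron-density regions.
C2: 4 σ bonds — 4 electron domains, sp3.
C3: 3 σ bonds, plus one π bond; 3 regions of electron density → sp2.
C4 has 2 σ bonds, plus two π bonds: steric number 2 → sp.
C5: 3 σ bonds, plus one π bond; 3 regions of electron density → sp2.
C6: 2 σ bonds, plus two π bonds; 2 regions of electron density → sp.
C7 carries 2 σ bonds, plus two π bonds, giving a steric number of 2, so it is sp.

C1 sp3, C2 sp3, C3 sp2, C4 sp, C5 sp2, C6 sp, C7 sp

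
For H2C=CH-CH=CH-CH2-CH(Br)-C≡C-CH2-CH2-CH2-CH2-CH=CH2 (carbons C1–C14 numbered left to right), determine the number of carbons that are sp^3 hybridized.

C1: sp2
C2: sp2
C3: sp2
C4: sp2
C5: sp3 ✓
C6: sp3 ✓
C7: sp
C8: sp
C9: sp3 ✓
C10: sp3 ✓
C11: sp3 ✓
C12: sp3 ✓
C13: sp2
C14: sp2
C5, C6, C9, C10, C11, C12 → 6 sp3 carbons.

6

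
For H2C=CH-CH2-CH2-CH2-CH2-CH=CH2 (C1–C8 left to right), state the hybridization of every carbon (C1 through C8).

C1 sp2, C2 sp2, C3 sp3, C4 sp3, C5 sp3, C6 sp3, C7 sp2, C8 sp2

C1 — 3 σ bonds, plus one π bond. Steric number 3, so sp2.
C2 has 3 σ bonds, plus one π bond: steric number 3 → sp2.
C3 — 4 σ bonds. Steric number 4, so sp3.
C4 carries 4 σ bonds, giving a steric number of 4, so it is sp3.
C5 is sp3: 4 σ bonds, 4 electron-density regions.
C6 has 4 σ bonds: steric number 4 → sp3.
C7 (3 σ bonds, plus one π bond) has steric number 3: sp2.
C8 has 3 σ bonds, plus one π bond: steric number 3 → sp2.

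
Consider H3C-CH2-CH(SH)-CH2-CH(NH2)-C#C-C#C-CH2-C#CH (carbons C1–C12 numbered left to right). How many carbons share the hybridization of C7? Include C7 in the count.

C7 is sp (two π bonds).
C1: sp3
C2: sp3
C3: sp3
C4: sp3
C5: sp3
C6: sp ✓
C7: sp ✓
C8: sp ✓
C9: sp ✓
C10: sp3
C11: sp ✓
C12: sp ✓
6 carbons are sp.

6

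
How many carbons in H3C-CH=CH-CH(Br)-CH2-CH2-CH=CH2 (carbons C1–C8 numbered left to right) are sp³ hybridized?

4

C1: sp3 ✓
C2: sp2
C3: sp2
C4: sp3 ✓
C5: sp3 ✓
C6: sp3 ✓
C7: sp2
C8: sp2
C1, C4, C5, C6 → 4 sp3 carbons.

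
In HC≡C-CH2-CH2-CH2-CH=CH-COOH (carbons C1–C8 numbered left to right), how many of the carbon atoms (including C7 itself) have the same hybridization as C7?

C7 is sp2 (one π bond).
C1: sp
C2: sp
C3: sp3
C4: sp3
C5: sp3
C6: sp2 ✓
C7: sp2 ✓
C8: sp2 ✓
3 carbons are sp2.

3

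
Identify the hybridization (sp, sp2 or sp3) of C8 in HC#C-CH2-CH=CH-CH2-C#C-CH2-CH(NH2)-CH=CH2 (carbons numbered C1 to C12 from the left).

C8 carries 2 σ bonds, plus two π bonds, giving a steric number of 2, so it is sp.

sp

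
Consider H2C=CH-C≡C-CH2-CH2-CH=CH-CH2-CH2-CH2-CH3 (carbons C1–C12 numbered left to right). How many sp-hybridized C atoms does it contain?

2

C1: sp2
C2: sp2
C3: sp ✓
C4: sp ✓
C5: sp3
C6: sp3
C7: sp2
C8: sp2
C9: sp3
C10: sp3
C11: sp3
C12: sp3
C3, C4 → 2 sp carbons.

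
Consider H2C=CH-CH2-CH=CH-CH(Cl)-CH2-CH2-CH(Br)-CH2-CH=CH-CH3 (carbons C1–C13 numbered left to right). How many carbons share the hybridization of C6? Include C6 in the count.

C6 is sp3 (only σ bonds).
C1: sp2
C2: sp2
C3: sp3 ✓
C4: sp2
C5: sp2
C6: sp3 ✓
C7: sp3 ✓
C8: sp3 ✓
C9: sp3 ✓
C10: sp3 ✓
C11: sp2
C12: sp2
C13: sp3 ✓
7 carbons are sp3.

7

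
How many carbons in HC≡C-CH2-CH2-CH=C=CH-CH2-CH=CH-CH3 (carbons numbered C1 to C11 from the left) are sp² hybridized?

C1: sp
C2: sp
C3: sp3
C4: sp3
C5: sp2 ✓
C6: sp
C7: sp2 ✓
C8: sp3
C9: sp2 ✓
C10: sp2 ✓
C11: sp3
C5, C7, C9, C10 → 4 sp2 carbons.

4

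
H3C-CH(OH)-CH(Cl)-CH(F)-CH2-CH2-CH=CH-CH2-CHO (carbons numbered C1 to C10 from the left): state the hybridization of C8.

sp²

C8 — 3 σ bonds, plus one π bond. Steric number 3, so sp2.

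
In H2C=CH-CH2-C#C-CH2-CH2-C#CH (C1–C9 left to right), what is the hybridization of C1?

sp²

C1: 3 σ bonds, plus one π bond — 3 electron domains, sp2.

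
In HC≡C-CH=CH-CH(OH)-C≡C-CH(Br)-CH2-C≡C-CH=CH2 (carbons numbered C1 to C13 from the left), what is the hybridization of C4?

C4 carries 3 σ bonds, plus one π bond, giving a steric number of 3, so it is sp2.

sp²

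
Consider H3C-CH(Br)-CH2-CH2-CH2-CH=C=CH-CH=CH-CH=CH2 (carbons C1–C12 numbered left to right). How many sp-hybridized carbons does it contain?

1

C1: sp3
C2: sp3
C3: sp3
C4: sp3
C5: sp3
C6: sp2
C7: sp ✓
C8: sp2
C9: sp2
C10: sp2
C11: sp2
C12: sp2
C7 → 1 sp carbon.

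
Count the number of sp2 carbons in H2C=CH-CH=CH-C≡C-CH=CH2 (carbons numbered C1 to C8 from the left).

C1: sp2 ✓
C2: sp2 ✓
C3: sp2 ✓
C4: sp2 ✓
C5: sp
C6: sp
C7: sp2 ✓
C8: sp2 ✓
C1, C2, C3, C4, C7, C8 → 6 sp2 carbons.

6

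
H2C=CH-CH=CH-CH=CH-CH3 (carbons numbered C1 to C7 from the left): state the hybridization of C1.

sp2

C1: 3 σ bonds, plus one π bond; 3 regions of electron density → sp2.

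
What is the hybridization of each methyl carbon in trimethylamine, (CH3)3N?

sp^3

Each methyl carbon (4 σ bonds) has steric number 4: sp3.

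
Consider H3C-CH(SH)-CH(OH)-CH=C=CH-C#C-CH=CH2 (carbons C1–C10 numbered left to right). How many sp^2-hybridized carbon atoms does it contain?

C1: sp3
C2: sp3
C3: sp3
C4: sp2 ✓
C5: sp
C6: sp2 ✓
C7: sp
C8: sp
C9: sp2 ✓
C10: sp2 ✓
C4, C6, C9, C10 → 4 sp2 carbons.

4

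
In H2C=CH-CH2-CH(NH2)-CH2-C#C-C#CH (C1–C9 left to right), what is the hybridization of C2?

sp2

C2 (3 σ bonds, plus one π bond) has steric number 3: sp2.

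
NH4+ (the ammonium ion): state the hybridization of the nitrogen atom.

sp3

Four σ bonds, no lone pair → sp3, tetrahedral.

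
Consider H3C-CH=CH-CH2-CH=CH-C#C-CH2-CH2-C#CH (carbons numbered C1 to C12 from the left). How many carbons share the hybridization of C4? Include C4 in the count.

4

C4 is sp3 (only σ bonds).
C1: sp3 ✓
C2: sp2
C3: sp2
C4: sp3 ✓
C5: sp2
C6: sp2
C7: sp
C8: sp
C9: sp3 ✓
C10: sp3 ✓
C11: sp
C12: sp
4 carbons are sp3.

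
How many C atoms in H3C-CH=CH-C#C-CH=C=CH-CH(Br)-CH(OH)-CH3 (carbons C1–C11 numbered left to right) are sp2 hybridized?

C1: sp3
C2: sp2 ✓
C3: sp2 ✓
C4: sp
C5: sp
C6: sp2 ✓
C7: sp
C8: sp2 ✓
C9: sp3
C10: sp3
C11: sp3
C2, C3, C6, C8 → 4 sp2 carbons.

4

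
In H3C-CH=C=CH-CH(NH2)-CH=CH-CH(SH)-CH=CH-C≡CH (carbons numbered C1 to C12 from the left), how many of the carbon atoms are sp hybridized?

3

C1: sp3
C2: sp2
C3: sp ✓
C4: sp2
C5: sp3
C6: sp2
C7: sp2
C8: sp3
C9: sp2
C10: sp2
C11: sp ✓
C12: sp ✓
C3, C11, C12 → 3 sp carbons.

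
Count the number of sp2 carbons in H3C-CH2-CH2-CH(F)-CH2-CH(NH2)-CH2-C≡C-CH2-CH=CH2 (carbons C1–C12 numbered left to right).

2

C1: sp3
C2: sp3
C3: sp3
C4: sp3
C5: sp3
C6: sp3
C7: sp3
C8: sp
C9: sp
C10: sp3
C11: sp2 ✓
C12: sp2 ✓
C11, C12 → 2 sp2 carbons.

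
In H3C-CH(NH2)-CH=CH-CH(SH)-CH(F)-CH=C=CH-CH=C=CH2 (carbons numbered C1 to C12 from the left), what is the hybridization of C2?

sp³

C2 has 4 σ bonds: steric number 4 → sp3.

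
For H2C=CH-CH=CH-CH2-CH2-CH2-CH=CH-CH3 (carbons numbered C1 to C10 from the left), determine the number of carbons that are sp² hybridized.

6

C1: sp2 ✓
C2: sp2 ✓
C3: sp2 ✓
C4: sp2 ✓
C5: sp3
C6: sp3
C7: sp3
C8: sp2 ✓
C9: sp2 ✓
C10: sp3
C1, C2, C3, C4, C8, C9 → 6 sp2 carbons.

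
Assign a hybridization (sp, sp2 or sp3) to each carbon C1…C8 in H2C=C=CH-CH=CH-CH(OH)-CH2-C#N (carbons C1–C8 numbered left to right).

C1 is sp2: 3 σ bonds, plus one π bond, 3 electron-density regions.
C2 (2 σ bonds, plus two π bonds) has steric number 2: sp.
C3 — 3 σ bonds, plus one π bond. Steric number 3, so sp2.
C4: 3 σ bonds, plus one π bond — 3 electron domains, sp2.
C5: 3 σ bonds, plus one π bond; 3 regions of electron density → sp2.
C6 has 4 σ bonds: steric number 4 → sp3.
C7 — 4 σ bonds. Steric number 4, so sp3.
C8 has 2 σ bonds, plus two π bonds: steric number 2 → sp.

C1 sp2, C2 sp, C3 sp2, C4 sp2, C5 sp2, C6 sp3, C7 sp3, C8 sp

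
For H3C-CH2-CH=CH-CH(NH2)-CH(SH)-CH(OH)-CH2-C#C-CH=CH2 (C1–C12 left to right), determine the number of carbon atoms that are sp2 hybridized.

4

C1: sp3
C2: sp3
C3: sp2 ✓
C4: sp2 ✓
C5: sp3
C6: sp3
C7: sp3
C8: sp3
C9: sp
C10: sp
C11: sp2 ✓
C12: sp2 ✓
C3, C4, C11, C12 → 4 sp2 carbons.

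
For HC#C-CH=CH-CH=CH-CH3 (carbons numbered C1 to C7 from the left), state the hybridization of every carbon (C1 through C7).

C1: 2 σ bonds, plus two π bonds — 2 electron domains, sp.
C2 is sp: 2 σ bonds, plus two π bonds, 2 electron-density regions.
C3: 3 σ bonds, plus one π bond; 3 regions of electron density → sp2.
C4 has 3 σ bonds, plus one π bond: steric number 3 → sp2.
C5 is sp2: 3 σ bonds, plus one π bond, 3 electron-density regions.
C6: 3 σ bonds, plus one π bond — 3 electron domains, sp2.
C7 — 4 σ bonds. Steric number 4, so sp3.

C1 sp, C2 sp, C3 sp2, C4 sp2, C5 sp2, C6 sp2, C7 sp3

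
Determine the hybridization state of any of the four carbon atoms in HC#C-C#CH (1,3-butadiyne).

Every carbon is part of a C≡C triple bond: two σ regions → sp.

sp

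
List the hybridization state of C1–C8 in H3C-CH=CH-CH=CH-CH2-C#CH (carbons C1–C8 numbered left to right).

C1: 4 σ bonds — 4 electron domains, sp3.
C2: 3 σ bonds, plus one π bond — 3 electron domains, sp2.
C3 — 3 σ bonds, plus one π bond. Steric number 3, so sp2.
C4: 3 σ bonds, plus one π bond; 3 regions of electron density → sp2.
C5 — 3 σ bonds, plus one π bond. Steric number 3, so sp2.
C6 (4 σ bonds) has steric number 4: sp3.
C7 has 2 σ bonds, plus two π bonds: steric number 2 → sp.
C8 is sp: 2 σ bonds, plus two π bonds, 2 electron-density regions.

C1 sp3, C2 sp2, C3 sp2, C4 sp2, C5 sp2, C6 sp3, C7 sp, C8 sp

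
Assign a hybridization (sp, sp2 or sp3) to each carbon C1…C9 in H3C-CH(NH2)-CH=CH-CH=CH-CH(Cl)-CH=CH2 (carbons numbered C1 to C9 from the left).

C1 has 4 σ bonds: steric number 4 → sp3.
C2 — 4 σ bonds. Steric number 4, so sp3.
C3 is sp2: 3 σ bonds, plus one π bond, 3 electron-density regions.
C4 — 3 σ bonds, plus one π bond. Steric number 3, so sp2.
C5: 3 σ bonds, plus one π bond — 3 electron domains, sp2.
C6 is sp2: 3 σ bonds, plus one π bond, 3 electron-density regions.
C7 has 4 σ bonds: steric number 4 → sp3.
C8: 3 σ bonds, plus one π bond — 3 electron domains, sp2.
C9 — 3 σ bonds, plus one π bond. Steric number 3, so sp2.

C1 sp3, C2 sp3, C3 sp2, C4 sp2, C5 sp2, C6 sp2, C7 sp3, C8 sp2, C9 sp2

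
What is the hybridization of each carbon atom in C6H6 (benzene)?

Every ring carbon has three σ bonds and contributes one p electron to the aromatic π system.

sp2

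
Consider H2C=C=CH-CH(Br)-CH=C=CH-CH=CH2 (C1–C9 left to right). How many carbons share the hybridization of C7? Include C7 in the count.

C7 is sp2 (one π bond).
C1: sp2 ✓
C2: sp
C3: sp2 ✓
C4: sp3
C5: sp2 ✓
C6: sp
C7: sp2 ✓
C8: sp2 ✓
C9: sp2 ✓
6 carbons are sp2.

6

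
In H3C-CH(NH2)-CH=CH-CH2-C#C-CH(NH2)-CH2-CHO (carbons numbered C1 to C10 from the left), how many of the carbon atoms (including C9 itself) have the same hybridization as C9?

C9 is sp3 (only σ bonds).
C1: sp3 ✓
C2: sp3 ✓
C3: sp2
C4: sp2
C5: sp3 ✓
C6: sp
C7: sp
C8: sp3 ✓
C9: sp3 ✓
C10: sp2
5 carbons are sp3.

5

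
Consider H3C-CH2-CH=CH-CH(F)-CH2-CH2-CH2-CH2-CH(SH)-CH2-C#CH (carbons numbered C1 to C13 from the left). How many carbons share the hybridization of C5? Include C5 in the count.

C5 is sp3 (only σ bonds).
C1: sp3 ✓
C2: sp3 ✓
C3: sp2
C4: sp2
C5: sp3 ✓
C6: sp3 ✓
C7: sp3 ✓
C8: sp3 ✓
C9: sp3 ✓
C10: sp3 ✓
C11: sp3 ✓
C12: sp
C13: sp
9 carbons are sp3.

9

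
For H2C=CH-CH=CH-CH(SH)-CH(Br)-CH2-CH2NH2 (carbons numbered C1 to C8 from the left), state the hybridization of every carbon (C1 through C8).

C1 carries 3 σ bonds, plus one π bond, giving a steric number of 3, so it is sp2.
C2: 3 σ bonds, plus one π bond — 3 electron domains, sp2.
C3 carries 3 σ bonds, plus one π bond, giving a steric number of 3, so it is sp2.
C4: 3 σ bonds, plus one π bond; 3 regions of electron density → sp2.
C5 is sp3: 4 σ bonds, 4 electron-density regions.
C6 carries 4 σ bonds, giving a steric number of 4, so it is sp3.
C7: 4 σ bonds — 4 electron domains, sp3.
C8 (4 σ bonds) has steric number 4: sp3.

C1 sp2, C2 sp2, C3 sp2, C4 sp2, C5 sp3, C6 sp3, C7 sp3, C8 sp3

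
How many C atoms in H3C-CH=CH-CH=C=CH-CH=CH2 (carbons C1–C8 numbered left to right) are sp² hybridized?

C1: sp3
C2: sp2 ✓
C3: sp2 ✓
C4: sp2 ✓
C5: sp
C6: sp2 ✓
C7: sp2 ✓
C8: sp2 ✓
C2, C3, C4, C6, C7, C8 → 6 sp2 carbons.

6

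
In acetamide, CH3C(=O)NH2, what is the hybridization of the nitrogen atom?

The nitrogen lone pair is delocalised into the carbonyl π system (amide resonance), so N is planar sp2 rather than the sp3 a naive steric count of 4 would suggest.

sp²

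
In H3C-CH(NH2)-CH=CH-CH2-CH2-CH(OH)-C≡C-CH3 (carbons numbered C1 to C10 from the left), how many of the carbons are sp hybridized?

C1: sp3
C2: sp3
C3: sp2
C4: sp2
C5: sp3
C6: sp3
C7: sp3
C8: sp ✓
C9: sp ✓
C10: sp3
C8, C9 → 2 sp carbons.

2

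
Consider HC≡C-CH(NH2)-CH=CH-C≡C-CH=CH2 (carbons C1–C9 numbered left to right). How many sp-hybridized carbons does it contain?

4

C1: sp ✓
C2: sp ✓
C3: sp3
C4: sp2
C5: sp2
C6: sp ✓
C7: sp ✓
C8: sp2
C9: sp2
C1, C2, C6, C7 → 4 sp carbons.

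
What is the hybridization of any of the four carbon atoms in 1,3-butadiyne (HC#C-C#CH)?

sp

Every carbon is part of a C≡C triple bond: two σ regions → sp.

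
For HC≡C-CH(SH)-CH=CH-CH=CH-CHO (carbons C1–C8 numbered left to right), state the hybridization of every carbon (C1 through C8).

C1 sp, C2 sp, C3 sp3, C4 sp2, C5 sp2, C6 sp2, C7 sp2, C8 sp2

C1: 2 σ bonds, plus two π bonds; 2 regions of electron density → sp.
C2: 2 σ bonds, plus two π bonds — 2 electron domains, sp.
C3 carries 4 σ bonds, giving a steric number of 4, so it is sp3.
C4 carries 3 σ bonds, plus one π bond, giving a steric number of 3, so it is sp2.
C5 carries 3 σ bonds, plus one π bond, giving a steric number of 3, so it is sp2.
C6: 3 σ bonds, plus one π bond; 3 regions of electron density → sp2.
C7: 3 σ bonds, plus one π bond; 3 regions of electron density → sp2.
C8: 3 σ bonds, plus one π bond — 3 electron domains, sp2.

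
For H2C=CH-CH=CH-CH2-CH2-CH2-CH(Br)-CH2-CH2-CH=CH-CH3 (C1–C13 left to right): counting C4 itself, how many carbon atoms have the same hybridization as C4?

6

C4 is sp2 (one π bond).
C1: sp2 ✓
C2: sp2 ✓
C3: sp2 ✓
C4: sp2 ✓
C5: sp3
C6: sp3
C7: sp3
C8: sp3
C9: sp3
C10: sp3
C11: sp2 ✓
C12: sp2 ✓
C13: sp3
6 carbons are sp2.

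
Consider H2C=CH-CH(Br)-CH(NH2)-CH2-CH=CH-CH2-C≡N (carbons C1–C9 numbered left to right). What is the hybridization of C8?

sp³

C8 — 4 σ bonds. Steric number 4, so sp3.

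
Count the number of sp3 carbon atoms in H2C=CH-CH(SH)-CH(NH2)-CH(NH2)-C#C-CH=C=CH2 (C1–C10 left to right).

C1: sp2
C2: sp2
C3: sp3 ✓
C4: sp3 ✓
C5: sp3 ✓
C6: sp
C7: sp
C8: sp2
C9: sp
C10: sp2
C3, C4, C5 → 3 sp3 carbons.

3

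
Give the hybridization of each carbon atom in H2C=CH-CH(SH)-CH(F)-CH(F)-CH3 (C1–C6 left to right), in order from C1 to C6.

C1 — 3 σ bonds, plus one π bond. Steric number 3, so sp2.
C2 carries 3 σ bonds, plus one π bond, giving a steric number of 3, so it is sp2.
C3 (4 σ bonds) has steric number 4: sp3.
C4 is sp3: 4 σ bonds, 4 electron-density regions.
C5 — 4 σ bonds. Steric number 4, so sp3.
C6 has 4 σ bonds: steric number 4 → sp3.

C1 sp2, C2 sp2, C3 sp3, C4 sp3, C5 sp3, C6 sp3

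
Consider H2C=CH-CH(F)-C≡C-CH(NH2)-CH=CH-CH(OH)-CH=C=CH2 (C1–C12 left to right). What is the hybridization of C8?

sp2

C8 is sp2: 3 σ bonds, plus one π bond, 3 electron-density regions.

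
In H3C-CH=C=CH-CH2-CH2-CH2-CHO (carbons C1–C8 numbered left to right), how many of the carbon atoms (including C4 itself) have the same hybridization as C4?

C4 is sp2 (one π bond).
C1: sp3
C2: sp2 ✓
C3: sp
C4: sp2 ✓
C5: sp3
C6: sp3
C7: sp3
C8: sp2 ✓
3 carbons are sp2.

3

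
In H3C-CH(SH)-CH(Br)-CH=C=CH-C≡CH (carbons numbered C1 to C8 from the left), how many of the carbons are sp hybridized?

3

C1: sp3
C2: sp3
C3: sp3
C4: sp2
C5: sp ✓
C6: sp2
C7: sp ✓
C8: sp ✓
C5, C7, C8 → 3 sp carbons.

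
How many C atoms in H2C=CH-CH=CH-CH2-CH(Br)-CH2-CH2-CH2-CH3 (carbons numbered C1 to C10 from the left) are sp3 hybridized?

C1: sp2
C2: sp2
C3: sp2
C4: sp2
C5: sp3 ✓
C6: sp3 ✓
C7: sp3 ✓
C8: sp3 ✓
C9: sp3 ✓
C10: sp3 ✓
C5, C6, C7, C8, C9, C10 → 6 sp3 carbons.

6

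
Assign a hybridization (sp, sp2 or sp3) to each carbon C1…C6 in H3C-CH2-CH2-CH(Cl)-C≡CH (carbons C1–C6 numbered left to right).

C1 sp3, C2 sp3, C3 sp3, C4 sp3, C5 sp, C6 sp

C1: 4 σ bonds; 4 regions of electron density → sp3.
C2: 4 σ bonds — 4 electron domains, sp3.
C3 carries 4 σ bonds, giving a steric number of 4, so it is sp3.
C4 has 4 σ bonds: steric number 4 → sp3.
C5 — 2 σ bonds, plus two π bonds. Steric number 2, so sp.
C6 — 2 σ bonds, plus two π bonds. Steric number 2, so sp.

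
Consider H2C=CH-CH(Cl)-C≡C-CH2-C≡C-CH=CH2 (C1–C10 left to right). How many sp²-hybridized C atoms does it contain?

4

C1: sp2 ✓
C2: sp2 ✓
C3: sp3
C4: sp
C5: sp
C6: sp3
C7: sp
C8: sp
C9: sp2 ✓
C10: sp2 ✓
C1, C2, C9, C10 → 4 sp2 carbons.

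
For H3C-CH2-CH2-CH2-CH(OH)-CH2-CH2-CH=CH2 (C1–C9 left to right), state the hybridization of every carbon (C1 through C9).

C1 sp3, C2 sp3, C3 sp3, C4 sp3, C5 sp3, C6 sp3, C7 sp3, C8 sp2, C9 sp2

C1 (4 σ bonds) has steric number 4: sp3.
C2 is sp3: 4 σ bonds, 4 electron-density regions.
C3 (4 σ bonds) has steric number 4: sp3.
C4: 4 σ bonds; 4 regions of electron density → sp3.
C5: 4 σ bonds — 4 electron domains, sp3.
C6: 4 σ bonds; 4 regions of electron density → sp3.
C7: 4 σ bonds; 4 regions of electron density → sp3.
C8 (3 σ bonds, plus one π bond) has steric number 3: sp2.
C9 (3 σ bonds, plus one π bond) has steric number 3: sp2.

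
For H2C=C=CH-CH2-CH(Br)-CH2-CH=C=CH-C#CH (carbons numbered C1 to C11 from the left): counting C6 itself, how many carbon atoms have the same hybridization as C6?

C6 is sp3 (only σ bonds).
C1: sp2
C2: sp
C3: sp2
C4: sp3 ✓
C5: sp3 ✓
C6: sp3 ✓
C7: sp2
C8: sp
C9: sp2
C10: sp
C11: sp
3 carbons are sp3.

3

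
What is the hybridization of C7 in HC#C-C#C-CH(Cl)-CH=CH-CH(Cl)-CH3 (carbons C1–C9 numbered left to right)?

C7 carries 3 σ bonds, plus one π bond, giving a steric number of 3, so it is sp2.

sp^2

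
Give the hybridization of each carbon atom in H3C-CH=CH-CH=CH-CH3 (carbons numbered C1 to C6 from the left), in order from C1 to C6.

C1: 4 σ bonds — 4 electron domains, sp3.
C2 carries 3 σ bonds, plus one π bond, giving a steric number of 3, so it is sp2.
C3 carries 3 σ bonds, plus one π bond, giving a steric number of 3, so it is sp2.
C4 is sp2: 3 σ bonds, plus one π bond, 3 electron-density regions.
C5: 3 σ bonds, plus one π bond; 3 regions of electron density → sp2.
C6 — 4 σ bonds. Steric number 4, so sp3.

C1 sp3, C2 sp2, C3 sp2, C4 sp2, C5 sp2, C6 sp3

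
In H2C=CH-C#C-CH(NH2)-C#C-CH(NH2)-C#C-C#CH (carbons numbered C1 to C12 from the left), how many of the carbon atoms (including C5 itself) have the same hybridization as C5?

C5 is sp3 (only σ bonds).
C1: sp2
C2: sp2
C3: sp
C4: sp
C5: sp3 ✓
C6: sp
C7: sp
C8: sp3 ✓
C9: sp
C10: sp
C11: sp
C12: sp
2 carbons are sp3.

2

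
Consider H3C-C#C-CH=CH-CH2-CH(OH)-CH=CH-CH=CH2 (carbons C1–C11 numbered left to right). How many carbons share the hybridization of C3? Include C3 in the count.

C3 is sp (two π bonds).
C1: sp3
C2: sp ✓
C3: sp ✓
C4: sp2
C5: sp2
C6: sp3
C7: sp3
C8: sp2
C9: sp2
C10: sp2
C11: sp2
2 carbons are sp.

2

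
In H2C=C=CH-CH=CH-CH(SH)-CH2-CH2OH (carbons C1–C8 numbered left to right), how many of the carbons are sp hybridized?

1

C1: sp2
C2: sp ✓
C3: sp2
C4: sp2
C5: sp2
C6: sp3
C7: sp3
C8: sp3
C2 → 1 sp carbon.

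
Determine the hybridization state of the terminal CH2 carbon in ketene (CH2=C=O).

The terminal CH2 carbon: 3 σ bonds, plus one π bond — 3 electron domains, sp2.

sp²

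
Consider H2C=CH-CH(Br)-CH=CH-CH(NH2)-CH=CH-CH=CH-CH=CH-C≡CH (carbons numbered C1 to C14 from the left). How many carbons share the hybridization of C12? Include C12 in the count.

C12 is sp2 (one π bond).
C1: sp2 ✓
C2: sp2 ✓
C3: sp3
C4: sp2 ✓
C5: sp2 ✓
C6: sp3
C7: sp2 ✓
C8: sp2 ✓
C9: sp2 ✓
C10: sp2 ✓
C11: sp2 ✓
C12: sp2 ✓
C13: sp
C14: sp
10 carbons are sp2.

10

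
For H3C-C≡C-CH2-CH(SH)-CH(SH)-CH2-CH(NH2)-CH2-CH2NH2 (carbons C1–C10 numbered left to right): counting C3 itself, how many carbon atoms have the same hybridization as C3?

C3 is sp (two π bonds).
C1: sp3
C2: sp ✓
C3: sp ✓
C4: sp3
C5: sp3
C6: sp3
C7: sp3
C8: sp3
C9: sp3
C10: sp3
2 carbons are sp.

2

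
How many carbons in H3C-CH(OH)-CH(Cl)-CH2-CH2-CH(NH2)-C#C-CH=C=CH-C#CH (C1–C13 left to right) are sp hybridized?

C1: sp3
C2: sp3
C3: sp3
C4: sp3
C5: sp3
C6: sp3
C7: sp ✓
C8: sp ✓
C9: sp2
C10: sp ✓
C11: sp2
C12: sp ✓
C13: sp ✓
C7, C8, C10, C12, C13 → 5 sp carbons.

5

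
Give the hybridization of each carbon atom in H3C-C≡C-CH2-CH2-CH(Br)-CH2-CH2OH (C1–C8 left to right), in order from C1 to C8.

C1 is sp3: 4 σ bonds, 4 electron-density regions.
C2 is sp: 2 σ bonds, plus two π bonds, 2 electron-density regions.
C3 (2 σ bonds, plus two π bonds) has steric number 2: sp.
C4 is sp3: 4 σ bonds, 4 electron-density regions.
C5 (4 σ bonds) has steric number 4: sp3.
C6: 4 σ bonds — 4 electron domains, sp3.
C7: 4 σ bonds; 4 regions of electron density → sp3.
C8: 4 σ bonds; 4 regions of electron density → sp3.

C1 sp3, C2 sp, C3 sp, C4 sp3, C5 sp3, C6 sp3, C7 sp3, C8 sp3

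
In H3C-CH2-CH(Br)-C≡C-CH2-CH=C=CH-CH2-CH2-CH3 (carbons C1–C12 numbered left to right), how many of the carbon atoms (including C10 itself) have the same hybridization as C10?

7

C10 is sp3 (only σ bonds).
C1: sp3 ✓
C2: sp3 ✓
C3: sp3 ✓
C4: sp
C5: sp
C6: sp3 ✓
C7: sp2
C8: sp
C9: sp2
C10: sp3 ✓
C11: sp3 ✓
C12: sp3 ✓
7 carbons are sp3.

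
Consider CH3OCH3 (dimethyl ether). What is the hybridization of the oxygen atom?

sp^3

Two σ bonds + two lone pairs = steric number 4 → sp3.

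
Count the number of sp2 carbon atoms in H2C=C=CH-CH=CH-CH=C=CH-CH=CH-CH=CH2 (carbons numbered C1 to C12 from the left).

C1: sp2 ✓
C2: sp
C3: sp2 ✓
C4: sp2 ✓
C5: sp2 ✓
C6: sp2 ✓
C7: sp
C8: sp2 ✓
C9: sp2 ✓
C10: sp2 ✓
C11: sp2 ✓
C12: sp2 ✓
C1, C3, C4, C5, C6, C8, C9, C10, C11, C12 → 10 sp2 carbons.

10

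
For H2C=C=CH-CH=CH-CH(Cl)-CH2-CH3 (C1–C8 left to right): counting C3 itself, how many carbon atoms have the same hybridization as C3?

4

C3 is sp2 (one π bond).
C1: sp2 ✓
C2: sp
C3: sp2 ✓
C4: sp2 ✓
C5: sp2 ✓
C6: sp3
C7: sp3
C8: sp3
4 carbons are sp2.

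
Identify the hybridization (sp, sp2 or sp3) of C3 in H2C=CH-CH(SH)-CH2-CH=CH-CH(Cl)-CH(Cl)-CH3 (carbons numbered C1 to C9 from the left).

C3 (4 σ bonds) has steric number 4: sp3.

sp³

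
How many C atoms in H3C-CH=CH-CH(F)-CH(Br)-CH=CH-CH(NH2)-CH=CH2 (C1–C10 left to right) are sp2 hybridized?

6

C1: sp3
C2: sp2 ✓
C3: sp2 ✓
C4: sp3
C5: sp3
C6: sp2 ✓
C7: sp2 ✓
C8: sp3
C9: sp2 ✓
C10: sp2 ✓
C2, C3, C6, C7, C9, C10 → 6 sp2 carbons.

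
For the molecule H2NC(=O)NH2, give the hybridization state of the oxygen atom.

The oxygen atom has 1 σ bond and 2 lone pairs, plus one π bond: steric number 3 → sp2.

sp²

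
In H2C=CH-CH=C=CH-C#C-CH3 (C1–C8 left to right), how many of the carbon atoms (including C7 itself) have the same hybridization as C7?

C7 is sp (two π bonds).
C1: sp2
C2: sp2
C3: sp2
C4: sp ✓
C5: sp2
C6: sp ✓
C7: sp ✓
C8: sp3
3 carbons are sp.

3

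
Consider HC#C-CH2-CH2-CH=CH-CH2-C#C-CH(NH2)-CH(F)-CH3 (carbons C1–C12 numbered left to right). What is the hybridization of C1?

sp

C1: 2 σ bonds, plus two π bonds — 2 electron domains, sp.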